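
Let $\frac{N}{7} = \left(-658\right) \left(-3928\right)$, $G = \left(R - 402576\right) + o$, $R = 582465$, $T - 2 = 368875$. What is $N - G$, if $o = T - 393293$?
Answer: $17936895$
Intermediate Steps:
$T = 368877$ ($T = 2 + 368875 = 368877$)
$o = -24416$ ($o = 368877 - 393293 = -24416$)
$G = 155473$ ($G = \left(582465 - 402576\right) - 24416 = 179889 - 24416 = 155473$)
$N = 18092368$ ($N = 7 \left(\left(-658\right) \left(-3928\right)\right) = 7 \cdot 2584624 = 18092368$)
$N - G = 18092368 - 155473 = 17936895$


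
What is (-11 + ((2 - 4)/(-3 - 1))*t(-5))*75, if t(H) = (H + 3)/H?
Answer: -810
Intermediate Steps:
t(H) = (3 + H)/H
(-11 + ((2 - 4)/(-3 - 1))*t(-5))*75 = (-11 + ((2 - 4)/(-3 - 1))*((3 - 5)/(-5)))*75 = (-11 + (-2/(-4))*(-⅕*(-2)))*75 = (-11 - 2*(-¼)*(⅖))*75 = (-11 + (½)*(⅖))*75 = (-11 + ⅕)*75 = -54/5*75 = -810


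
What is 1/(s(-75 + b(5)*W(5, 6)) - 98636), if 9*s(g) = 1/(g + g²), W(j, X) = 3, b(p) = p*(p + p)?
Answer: -51300/5060026799 ≈ -1.0138e-5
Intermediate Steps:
b(p) = 2*p² (b(p) = p*(2*p) = 2*p²)
s(g) = 1/(9*(g + g²))
1/(s(-75 + b(5)*W(5, 6)) - 98636) = 1/(1/(9*(-75 + (2*5²)*3)*(1 + (-75 + (2*5²)*3))) - 98636) = 1/(1/(9*(-75 + (2*25)*3)*(1 + (-75 + (2*25)*3))) - 98636) = 1/(1/(9*(-75 + 50*3)*(1 + (-75 + 50*3))) - 98636) = 1/(1/(9*(-75 + 150)*(1 + (-75 + 150))) - 98636) = 1/((⅑)/(75*(1 + 75)) - 98636) = 1/((⅑)*(1/75)/76 - 98636) = 1/((⅑)*(1/75)*(1/76) - 98636) = 1/(1/51300 - 98636) = 1/(-5060026799/51300) = -51300/5060026799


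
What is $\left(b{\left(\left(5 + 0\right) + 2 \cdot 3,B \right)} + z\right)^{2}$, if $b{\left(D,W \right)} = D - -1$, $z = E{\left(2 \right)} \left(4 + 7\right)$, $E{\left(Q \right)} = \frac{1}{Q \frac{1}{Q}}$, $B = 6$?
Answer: $529$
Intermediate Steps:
$E{\left(Q \right)} = 1$ ($E{\left(Q \right)} = 1^{-1} = 1$)
$z = 11$ ($z = 1 \left(4 + 7\right) = 1 \cdot 11 = 11$)
$b{\left(D,W \right)} = 1 + D$ ($b{\left(D,W \right)} = D + 1 = 1 + D$)
$\left(b{\left(\left(5 + 0\right) + 2 \cdot 3,B \right)} + z\right)^{2} = \left(\left(1 + \left(\left(5 + 0\right) + 2 \cdot 3\right)\right) + 11\right)^{2} = \left(\left(1 + \left(5 + 6\right)\right) + 11\right)^{2} = \left(\left(1 + 11\right) + 11\right)^{2} = \left(12 + 11\right)^{2} = 23^{2} = 529$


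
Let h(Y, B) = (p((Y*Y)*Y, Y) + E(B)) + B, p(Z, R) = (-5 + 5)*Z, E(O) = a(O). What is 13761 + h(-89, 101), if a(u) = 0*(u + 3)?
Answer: 13862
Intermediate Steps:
a(u) = 0 (a(u) = 0*(3 + u) = 0)
E(O) = 0
p(Z, R) = 0 (p(Z, R) = 0*Z = 0)
h(Y, B) = B (h(Y, B) = (0 + 0) + B = 0 + B = B)
13761 + h(-89, 101) = 13761 + 101 = 13862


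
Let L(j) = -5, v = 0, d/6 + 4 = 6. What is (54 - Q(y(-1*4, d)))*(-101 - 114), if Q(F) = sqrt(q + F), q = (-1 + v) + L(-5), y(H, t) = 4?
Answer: -11610 + 215*I*sqrt(2) ≈ -11610.0 + 304.06*I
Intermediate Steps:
d = 12 (d = -24 + 6*6 = -24 + 36 = 12)
q = -6 (q = (-1 + 0) - 5 = -1 - 5 = -6)
Q(F) = sqrt(-6 + F)
(54 - Q(y(-1*4, d)))*(-101 - 114) = (54 - sqrt(-6 + 4))*(-101 - 114) = (54 - sqrt(-2))*(-215) = (54 - I*sqrt(2))*(-215) = -11610 + 215*I*sqrt(2)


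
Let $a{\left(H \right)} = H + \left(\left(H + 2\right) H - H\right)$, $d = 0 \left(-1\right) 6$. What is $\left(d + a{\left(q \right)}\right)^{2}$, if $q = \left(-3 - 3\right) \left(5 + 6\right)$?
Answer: $17842176$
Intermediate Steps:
$d = 0$ ($d = 0 \cdot 6 = 0$)
$q = -66$ ($q = \left(-6\right) 11 = -66$)
$a{\left(H \right)} = H \left(2 + H\right)$ ($a{\left(H \right)} = H + \left(\left(2 + H\right) H - H\right) = H + \left(H \left(2 + H\right) - H\right) = H + \left(- H + H \left(2 + H\right)\right) = H \left(2 + H\right)$)
$\left(d + a{\left(q \right)}\right)^{2} = \left(0 - 66 \left(2 - 66\right)\right)^{2} = \left(0 - -4224\right)^{2} = \left(0 + 4224\right)^{2} = 4224^{2} = 17842176$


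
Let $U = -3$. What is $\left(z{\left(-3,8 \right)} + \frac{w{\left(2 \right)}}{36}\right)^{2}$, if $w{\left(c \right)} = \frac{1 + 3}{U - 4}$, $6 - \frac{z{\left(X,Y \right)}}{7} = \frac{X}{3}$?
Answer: $\frac{9523396}{3969} \approx 2399.4$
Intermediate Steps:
$z{\left(X,Y \right)} = 42 - \frac{7 X}{3}$ ($z{\left(X,Y \right)} = 42 - 7 \frac{X}{3} = 42 - \frac{7 X}{3}$)
$w{\left(c \right)} = - \frac{4}{7}$ ($w{\left(c \right)} = \frac{1 + 3}{-3 - 4} = \frac{4}{-7} = 4 \left(- \frac{1}{7}\right) = - \frac{4}{7}$)
$\left(z{\left(-3,8 \right)} + \frac{w{\left(2 \right)}}{36}\right)^{2} = \left(\left(42 - -7\right) - \frac{4}{7 \cdot 36}\right)^{2} = \left(\left(42 + 7\right) - \frac{1}{63}\right)^{2} = \left(49 - \frac{1}{63}\right)^{2} = \left(\frac{3086}{63}\right)^{2} = \frac{9523396}{3969}$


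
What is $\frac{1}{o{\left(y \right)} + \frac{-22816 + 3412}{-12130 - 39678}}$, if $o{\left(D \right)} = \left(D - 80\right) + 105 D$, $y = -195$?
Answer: $- \frac{12952}{268749149} \approx -4.8194 \cdot 10^{-5}$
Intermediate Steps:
$o{\left(D \right)} = -80 + 106 D$ ($o{\left(D \right)} = \left(-80 + D\right) + 105 D = -80 + 106 D$)
$\frac{1}{o{\left(y \right)} + \frac{-22816 + 3412}{-12130 - 39678}} = \frac{1}{\left(-80 + 106 \left(-195\right)\right) + \frac{-22816 + 3412}{-12130 - 39678}} = \frac{1}{\left(-80 - 20670\right) - \frac{19404}{-51808}} = \frac{1}{-20750 - - \frac{4851}{12952}} = \frac{1}{-20750 + \frac{4851}{12952}} = \frac{1}{- \frac{268749149}{12952}} = - \frac{12952}{268749149}$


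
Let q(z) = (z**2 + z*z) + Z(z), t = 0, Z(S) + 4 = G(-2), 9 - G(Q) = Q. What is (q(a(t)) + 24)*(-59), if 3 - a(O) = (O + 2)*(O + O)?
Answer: -2891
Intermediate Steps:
G(Q) = 9 - Q
Z(S) = 7 (Z(S) = -4 + (9 - 1*(-2)) = -4 + (9 + 2) = -4 + 11 = 7)
a(O) = 3 - 2*O*(2 + O) (a(O) = 3 - (O + 2)*(O + O) = 3 - (2 + O)*2*O = 3 - 2*O*(2 + O))
q(z) = 7 + 2*z**2 (q(z) = (z**2 + z*z) + 7 = (z**2 + z**2) + 7 = 2*z**2 + 7 = 7 + 2*z**2)
(q(a(t)) + 24)*(-59) = ((7 + 2*(3 - 4*0 - 2*0**2)**2) + 24)*(-59) = ((7 + 2*(3 + 0 - 2*0)**2) + 24)*(-59) = ((7 + 2*(3 + 0 + 0)**2) + 24)*(-59) = ((7 + 2*3**2) + 24)*(-59) = ((7 + 2*9) + 24)*(-59) = ((7 + 18) + 24)*(-59) = (25 + 24)*(-59) = 49*(-59) = -2891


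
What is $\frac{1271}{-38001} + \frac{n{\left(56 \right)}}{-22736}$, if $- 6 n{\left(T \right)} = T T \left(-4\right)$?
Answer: $- \frac{46065}{367343} \approx -0.1254$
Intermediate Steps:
$n{\left(T \right)} = \frac{2 T^{2}}{3}$ ($n{\left(T \right)} = - \frac{T T \left(-4\right)}{6} = - \frac{T^{2} \left(-4\right)}{6} = - \frac{\left(-4\right) T^{2}}{6} = \frac{2 T^{2}}{3}$)
$\frac{1271}{-38001} + \frac{n{\left(56 \right)}}{-22736} = \frac{1271}{-38001} + \frac{\frac{2}{3} \cdot 56^{2}}{-22736} = 1271 \left(- \frac{1}{38001}\right) + \frac{2}{3} \cdot 3136 \left(- \frac{1}{22736}\right) = - \frac{1271}{38001} + \frac{6272}{3} \left(- \frac{1}{22736}\right) = - \frac{1271}{38001} - \frac{8}{87} = - \frac{46065}{367343}$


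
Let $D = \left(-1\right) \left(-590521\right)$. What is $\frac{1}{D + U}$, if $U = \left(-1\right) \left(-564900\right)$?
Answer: $\frac{1}{1155421} \approx 8.6549 \cdot 10^{-7}$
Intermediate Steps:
$U = 564900$
$D = 590521$
$\frac{1}{D + U} = \frac{1}{590521 + 564900} = \frac{1}{1155421}$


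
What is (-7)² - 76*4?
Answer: -255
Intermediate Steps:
(-7)² - 76*4 = 49 - 304 = -255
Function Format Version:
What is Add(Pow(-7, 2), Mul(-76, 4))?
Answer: -255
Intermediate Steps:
Add(Pow(-7, 2), Mul(-76, 4)) = Add(49, -304) = -255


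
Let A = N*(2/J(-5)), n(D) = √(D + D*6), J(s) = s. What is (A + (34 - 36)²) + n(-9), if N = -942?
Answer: 1904/5 + 3*I*√7 ≈ 380.8 + 7.9373*I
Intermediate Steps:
n(D) = √7*√D (n(D) = √(D + 6*D) = √(7*D) = √7*√D)
A = 1884/5 (A = -1884/(-5) = -1884*(-1)/5 = -942*(-⅖) = 1884/5 ≈ 376.80)
(A + (34 - 36)²) + n(-9) = (1884/5 + (34 - 36)²) + √7*√(-9) = (1884/5 + (-2)²) + √7*(3*I) = (1884/5 + 4) + 3*I*√7 = 1904/5 + 3*I*√7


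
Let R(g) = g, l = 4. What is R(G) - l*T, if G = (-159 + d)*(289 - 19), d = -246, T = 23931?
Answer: -205074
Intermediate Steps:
G = -109350 (G = (-159 - 246)*(289 - 19) = -405*270 = -109350)
R(G) - l*T = -109350 - 4*23931 = -109350 - 1*95724 = -109350 - 95724 = -205074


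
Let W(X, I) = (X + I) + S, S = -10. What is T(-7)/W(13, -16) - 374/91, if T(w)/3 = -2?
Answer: -332/91 ≈ -3.6483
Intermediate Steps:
W(X, I) = -10 + I + X (W(X, I) = (X + I) - 10 = (I + X) - 10 = -10 + I + X)
T(w) = -6 (T(w) = 3*(-2) = -6)
T(-7)/W(13, -16) - 374/91 = -6/(-10 - 16 + 13) - 374/91 = -6/(-13) - 374*1/91 = -6*(-1/13) - 374/91 = 6/13 - 374/91 = -332/91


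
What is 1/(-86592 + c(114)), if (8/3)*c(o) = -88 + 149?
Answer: -8/692553 ≈ -1.1551e-5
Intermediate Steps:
c(o) = 183/8 (c(o) = 3*(-88 + 149)/8 = (3/8)*61 = 183/8)
1/(-86592 + c(114)) = 1/(-86592 + 183/8) = 1/(-692553/8) = -8/692553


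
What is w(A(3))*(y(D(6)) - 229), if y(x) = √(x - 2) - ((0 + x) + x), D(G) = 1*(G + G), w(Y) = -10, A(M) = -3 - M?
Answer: 2530 - 10*√10 ≈ 2498.4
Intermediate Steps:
D(G) = 2*G (D(G) = 1*(2*G) = 2*G)
y(x) = √(-2 + x) - 2*x (y(x) = √(-2 + x) - (x + x) = √(-2 + x) - 2*x)
w(A(3))*(y(D(6)) - 229) = -10*((√(-2 + 2*6) - 4*6) - 229) = -10*((√(-2 + 12) - 2*12) - 229) = -10*((√10 - 24) - 229) = -10*((-24 + √10) - 229) = -10*(-253 + √10) = 2530 - 10*√10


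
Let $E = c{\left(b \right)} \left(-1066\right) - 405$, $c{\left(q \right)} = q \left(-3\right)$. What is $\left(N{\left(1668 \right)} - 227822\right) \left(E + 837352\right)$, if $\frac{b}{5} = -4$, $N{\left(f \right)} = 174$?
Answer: $-175968944576$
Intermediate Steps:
$b = -20$ ($b = 5 \left(-4\right) = -20$)
$c{\left(q \right)} = - 3 q$
$E = -64365$ ($E = \left(-3\right) \left(-20\right) \left(-1066\right) - 405 = 60 \left(-1066\right) - 405 = -63960 - 405 = -64365$)
$\left(N{\left(1668 \right)} - 227822\right) \left(E + 837352\right) = \left(174 - 227822\right) \left(-64365 + 837352\right) = \left(-227648\right) 772987 = -175968944576$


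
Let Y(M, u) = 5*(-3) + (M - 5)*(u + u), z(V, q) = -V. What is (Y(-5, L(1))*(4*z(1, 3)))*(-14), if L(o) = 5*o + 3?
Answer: -9800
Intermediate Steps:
L(o) = 3 + 5*o
Y(M, u) = -15 + 2*u*(-5 + M) (Y(M, u) = -15 + (-5 + M)*(2*u) = -15 + 2*u*(-5 + M))
(Y(-5, L(1))*(4*z(1, 3)))*(-14) = ((-15 - 10*(3 + 5*1) + 2*(-5)*(3 + 5*1))*(4*(-1*1)))*(-14) = ((-15 - 10*(3 + 5) + 2*(-5)*(3 + 5))*(4*(-1)))*(-14) = ((-15 - 10*8 + 2*(-5)*8)*(-4))*(-14) = ((-15 - 80 - 80)*(-4))*(-14) = -175*(-4)*(-14) = 700*(-14) = -9800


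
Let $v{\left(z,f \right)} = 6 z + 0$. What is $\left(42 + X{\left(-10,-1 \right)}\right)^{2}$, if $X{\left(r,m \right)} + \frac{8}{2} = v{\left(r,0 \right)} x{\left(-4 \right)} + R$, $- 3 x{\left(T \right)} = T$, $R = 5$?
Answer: $1369$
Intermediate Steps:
$x{\left(T \right)} = - \frac{T}{3}$
$v{\left(z,f \right)} = 6 z$
$X{\left(r,m \right)} = 1 + 8 r$ ($X{\left(r,m \right)} = -4 + \left(6 r \left(\left(- \frac{1}{3}\right) \left(-4\right)\right) + 5\right) = -4 + \left(6 r \frac{4}{3} + 5\right) = -4 + \left(8 r + 5\right) = -4 + \left(5 + 8 r\right) = 1 + 8 r$)
$\left(42 + X{\left(-10,-1 \right)}\right)^{2} = \left(42 + \left(1 + 8 \left(-10\right)\right)\right)^{2} = \left(42 + \left(1 - 80\right)\right)^{2} = \left(42 - 79\right)^{2} = \left(-37\right)^{2} = 1369$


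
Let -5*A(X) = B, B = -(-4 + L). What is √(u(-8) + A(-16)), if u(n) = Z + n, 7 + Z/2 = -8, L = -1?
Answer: I*√39 ≈ 6.245*I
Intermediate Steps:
Z = -30 (Z = -14 + 2*(-8) = -14 - 16 = -30)
B = 5 (B = -(-4 - 1) = -1*(-5) = 5)
A(X) = -1 (A(X) = -⅕*5 = -1)
u(n) = -30 + n
√(u(-8) + A(-16)) = √((-30 - 8) - 1) = √(-38 - 1) = √(-39) = I*√39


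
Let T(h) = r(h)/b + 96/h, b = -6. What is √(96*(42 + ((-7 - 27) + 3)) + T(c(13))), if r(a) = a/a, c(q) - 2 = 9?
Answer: √4637226/66 ≈ 32.628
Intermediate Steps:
c(q) = 11 (c(q) = 2 + 9 = 11)
r(a) = 1
T(h) = -⅙ + 96/h (T(h) = 1/(-6) + 96/h = 1*(-⅙) + 96/h = -⅙ + 96/h)
√(96*(42 + ((-7 - 27) + 3)) + T(c(13))) = √(96*(42 + ((-7 - 27) + 3)) + (⅙)*(576 - 1*11)/11) = √(96*(42 + (-34 + 3)) + (⅙)*(1/11)*(576 - 11)) = √(96*(42 - 31) + (⅙)*(1/11)*565) = √(96*11 + 565/66) = √(1056 + 565/66) = √(70261/66) = √4637226/66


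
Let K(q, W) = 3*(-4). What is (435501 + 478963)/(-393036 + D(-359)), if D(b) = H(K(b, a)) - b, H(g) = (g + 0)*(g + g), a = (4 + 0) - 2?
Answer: -914464/392389 ≈ -2.3305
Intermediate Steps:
a = 2 (a = 4 - 2 = 2)
K(q, W) = -12
H(g) = 2*g² (H(g) = g*(2*g) = 2*g²)
D(b) = 288 - b (D(b) = 2*(-12)² - b = 2*144 - b = 288 - b)
(435501 + 478963)/(-393036 + D(-359)) = (435501 + 478963)/(-393036 + (288 - 1*(-359))) = 914464/(-393036 + (288 + 359)) = 914464/(-393036 + 647) = 914464/(-392389) = 914464*(-1/392389) = -914464/392389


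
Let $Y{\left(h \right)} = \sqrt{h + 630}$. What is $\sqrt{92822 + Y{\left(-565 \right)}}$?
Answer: $\sqrt{92822 + \sqrt{65}} \approx 304.68$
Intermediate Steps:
$Y{\left(h \right)} = \sqrt{630 + h}$
$\sqrt{92822 + Y{\left(-565 \right)}} = \sqrt{92822 + \sqrt{630 - 565}} = \sqrt{92822 + \sqrt{65}}$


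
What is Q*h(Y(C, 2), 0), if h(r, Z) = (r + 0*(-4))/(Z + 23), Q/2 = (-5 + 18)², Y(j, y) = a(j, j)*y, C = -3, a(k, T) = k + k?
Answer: -4056/23 ≈ -176.35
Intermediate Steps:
a(k, T) = 2*k
Y(j, y) = 2*j*y (Y(j, y) = (2*j)*y = 2*j*y)
Q = 338 (Q = 2*(-5 + 18)² = 2*13² = 2*169 = 338)
h(r, Z) = r/(23 + Z) (h(r, Z) = (r + 0)/(23 + Z) = r/(23 + Z))
Q*h(Y(C, 2), 0) = 338*((2*(-3)*2)/(23 + 0)) = 338*(-12/23) = -4056/23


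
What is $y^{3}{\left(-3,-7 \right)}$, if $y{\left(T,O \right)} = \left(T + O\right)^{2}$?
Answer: $1000000$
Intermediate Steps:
$y{\left(T,O \right)} = \left(O + T\right)^{2}$
$y^{3}{\left(-3,-7 \right)} = \left(\left(-7 - 3\right)^{2}\right)^{3} = \left(\left(-10\right)^{2}\right)^{3} = 100^{3} = 1000000$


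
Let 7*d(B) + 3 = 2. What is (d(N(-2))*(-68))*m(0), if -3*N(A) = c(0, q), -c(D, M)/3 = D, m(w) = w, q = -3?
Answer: 0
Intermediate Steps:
c(D, M) = -3*D
N(A) = 0 (N(A) = -(-1)*0 = -⅓*0 = 0)
d(B) = -⅐ (d(B) = -3/7 + (⅐)*2 = -3/7 + 2/7 = -⅐)
(d(N(-2))*(-68))*m(0) = -⅐*(-68)*0 = (68/7)*0 = 0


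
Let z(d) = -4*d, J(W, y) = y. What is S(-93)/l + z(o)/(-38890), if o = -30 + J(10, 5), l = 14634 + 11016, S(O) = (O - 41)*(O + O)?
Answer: 16112156/16625475 ≈ 0.96912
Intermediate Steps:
S(O) = 2*O*(-41 + O) (S(O) = (-41 + O)*(2*O) = 2*O*(-41 + O))
l = 25650
o = -25 (o = -30 + 5 = -25)
S(-93)/l + z(o)/(-38890) = (2*(-93)*(-41 - 93))/25650 - 4*(-25)/(-38890) = (2*(-93)*(-134))*(1/25650) + 100*(-1/38890) = 24924*(1/25650) - 10/3889 = 4154/4275 - 10/3889 = 16112156/16625475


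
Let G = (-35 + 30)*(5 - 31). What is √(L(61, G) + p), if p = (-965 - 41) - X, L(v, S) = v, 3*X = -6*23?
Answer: I*√899 ≈ 29.983*I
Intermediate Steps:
X = -46 (X = (-6*23)/3 = (⅓)*(-138) = -46)
G = 130 (G = -5*(-26) = 130)
p = -960 (p = (-965 - 41) - 1*(-46) = -1006 + 46 = -960)
√(L(61, G) + p) = √(61 - 960) = √(-899) = I*√899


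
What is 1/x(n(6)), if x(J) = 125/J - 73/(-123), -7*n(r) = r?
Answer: -246/35729 ≈ -0.0068852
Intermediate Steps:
n(r) = -r/7
x(J) = 73/123 + 125/J (x(J) = 125/J - 73*(-1/123) = 125/J + 73/123 = 73/123 + 125/J)
1/x(n(6)) = 1/(73/123 + 125/((-⅐*6))) = 1/(73/123 + 125/(-6/7)) = 1/(73/123 + 125*(-7/6)) = 1/(73/123 - 875/6) = 1/(-35729/246) = -246/35729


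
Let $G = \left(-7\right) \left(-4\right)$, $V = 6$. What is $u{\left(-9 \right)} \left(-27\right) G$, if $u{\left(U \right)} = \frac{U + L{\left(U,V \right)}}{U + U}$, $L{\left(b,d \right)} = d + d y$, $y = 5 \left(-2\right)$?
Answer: $-2646$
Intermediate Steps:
$y = -10$
$L{\left(b,d \right)} = - 9 d$ ($L{\left(b,d \right)} = d + d \left(-10\right) = d - 10 d = - 9 d$)
$u{\left(U \right)} = \frac{-54 + U}{2 U}$ ($u{\left(U \right)} = \frac{U - 54}{U + U} = \frac{U - 54}{2 U} = \left(-54 + U\right) \frac{1}{2 U} = \frac{-54 + U}{2 U}$)
$G = 28$
$u{\left(-9 \right)} \left(-27\right) G = \frac{-54 - 9}{2 \left(-9\right)} \left(-27\right) 28 = \frac{1}{2} \left(- \frac{1}{9}\right) \left(-63\right) \left(-27\right) 28 = \frac{7}{2} \left(-27\right) 28 = \left(- \frac{189}{2}\right) 28 = -2646$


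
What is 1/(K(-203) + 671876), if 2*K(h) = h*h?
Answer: 2/1384961 ≈ 1.4441e-6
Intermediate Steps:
K(h) = h**2/2 (K(h) = (h*h)/2 = h**2/2)
1/(K(-203) + 671876) = 1/((1/2)*(-203)**2 + 671876) = 1/((1/2)*41209 + 671876) = 1/(41209/2 + 671876) = 1/(1384961/2) = 2/1384961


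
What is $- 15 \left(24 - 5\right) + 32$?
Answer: $-253$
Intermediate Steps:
$- 15 \left(24 - 5\right) + 32 = \left(-15\right) 19 + 32 = -285 + 32 = -253$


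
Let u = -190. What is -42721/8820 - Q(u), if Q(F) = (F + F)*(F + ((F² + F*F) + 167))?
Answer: 34558341497/1260 ≈ 2.7427e+7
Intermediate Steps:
Q(F) = 2*F*(167 + F + 2*F²) (Q(F) = (2*F)*(F + ((F² + F²) + 167)) = (2*F)*(F + (2*F² + 167)) = (2*F)*(F + (167 + 2*F²)) = (2*F)*(167 + F + 2*F²) = 2*F*(167 + F + 2*F²))
-42721/8820 - Q(u) = -42721/8820 - 2*(-190)*(167 - 190 + 2*(-190)²) = -42721*1/8820 - 2*(-190)*(167 - 190 + 2*36100) = -6103/1260 - 2*(-190)*(167 - 190 + 72200) = -6103/1260 - 2*(-190)*72177 = -6103/1260 - 1*(-27427260) = -6103/1260 + 27427260 = 34558341497/1260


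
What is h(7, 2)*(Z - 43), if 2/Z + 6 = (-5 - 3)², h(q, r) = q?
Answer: -8722/29 ≈ -300.76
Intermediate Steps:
Z = 1/29 (Z = 2/(-6 + (-5 - 3)²) = 2/(-6 + (-8)²) = 2/(-6 + 64) = 2/58 = 2*(1/58) = 1/29 ≈ 0.034483)
h(7, 2)*(Z - 43) = 7*(1/29 - 43) = 7*(-1246/29) = -8722/29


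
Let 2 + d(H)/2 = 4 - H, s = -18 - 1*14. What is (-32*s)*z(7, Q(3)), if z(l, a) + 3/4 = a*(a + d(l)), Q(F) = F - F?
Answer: -768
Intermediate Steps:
s = -32 (s = -18 - 14 = -32)
d(H) = 4 - 2*H (d(H) = -4 + 2*(4 - H) = -4 + (8 - 2*H) = 4 - 2*H)
Q(F) = 0
z(l, a) = -¾ + a*(4 + a - 2*l) (z(l, a) = -¾ + a*(a + (4 - 2*l)) = -¾ + a*(4 + a - 2*l))
(-32*s)*z(7, Q(3)) = (-32*(-32))*(-¾ + 0² - 2*0*(-2 + 7)) = 1024*(-¾ + 0 - 2*0*5) = 1024*(-¾ + 0 + 0) = 1024*(-¾) = -768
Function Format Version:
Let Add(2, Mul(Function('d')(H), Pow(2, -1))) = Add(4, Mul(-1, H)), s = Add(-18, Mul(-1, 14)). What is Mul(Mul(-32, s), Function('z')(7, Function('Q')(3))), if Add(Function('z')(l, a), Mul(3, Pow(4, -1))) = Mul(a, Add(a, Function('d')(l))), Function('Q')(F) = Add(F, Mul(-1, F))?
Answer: -768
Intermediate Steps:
s = -32 (s = Add(-18, -14) = -32)
Function('d')(H) = Add(4, Mul(-2, H)) (Function('d')(H) = Add(-4, Mul(2, Add(4, Mul(-1, H)))) = Add(-4, Add(8, Mul(-2, H))) = Add(4, Mul(-2, H)))
Function('Q')(F) = 0
Function('z')(l, a) = Add(Rational(-3, 4), Mul(a, Add(4, a, Mul(-2, l)))) (Function('z')(l, a) = Add(Rational(-3, 4), Mul(a, Add(a, Add(4, Mul(-2, l))))) = Add(Rational(-3, 4), Mul(a, Add(4, a, Mul(-2, l)))))
Mul(Mul(-32, s), Function('z')(7, Function('Q')(3))) = Mul(Mul(-32, -32), Add(Rational(-3, 4), Pow(0, 2), Mul(-2, 0, Add(-2, 7)))) = Mul(1024, Add(Rational(-3, 4), 0, Mul(-2, 0, 5))) = Mul(1024, Add(Rational(-3, 4), 0, 0)) = Mul(1024, Rational(-3, 4)) = -768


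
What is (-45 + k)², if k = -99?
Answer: 20736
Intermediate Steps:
(-45 + k)² = (-45 - 99)² = (-144)² = 20736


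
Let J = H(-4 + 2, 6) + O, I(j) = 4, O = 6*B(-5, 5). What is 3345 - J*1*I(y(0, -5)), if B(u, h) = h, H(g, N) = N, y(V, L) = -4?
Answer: 3201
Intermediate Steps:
O = 30 (O = 6*5 = 30)
J = 36 (J = 6 + 30 = 36)
3345 - J*1*I(y(0, -5)) = 3345 - 36*1*4 = 3345 - 36*4 = 3345 - 1*144 = 3345 - 144 = 3201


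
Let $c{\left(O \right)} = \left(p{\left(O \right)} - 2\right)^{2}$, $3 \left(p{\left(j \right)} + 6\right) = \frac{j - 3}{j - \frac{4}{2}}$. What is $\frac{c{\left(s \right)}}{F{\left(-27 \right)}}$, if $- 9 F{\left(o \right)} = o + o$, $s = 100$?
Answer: $\frac{5085025}{518616} \approx 9.805$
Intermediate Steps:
$F{\left(o \right)} = - \frac{2 o}{9}$ ($F{\left(o \right)} = - \frac{o + o}{9} = - \frac{2 o}{9}$)
$p{\left(j \right)} = -6 + \frac{-3 + j}{3 \left(-2 + j\right)}$ ($p{\left(j \right)} = -6 + \frac{\left(j - 3\right) \frac{1}{j - \frac{4}{2}}}{3} = -6 + \frac{\left(-3 + j\right) \frac{1}{j - 2}}{3} = -6 + \frac{\left(-3 + j\right) \frac{1}{-2 + j}}{3} = -6 + \frac{\frac{1}{-2 + j} \left(-3 + j\right)}{3} = -6 + \frac{-3 + j}{3 \left(-2 + j\right)}$)
$c{\left(O \right)} = \left(-2 + \frac{33 - 17 O}{3 \left(-2 + O\right)}\right)^{2}$ ($c{\left(O \right)} = \left(\frac{33 - 17 O}{3 \left(-2 + O\right)} - 2\right)^{2} = \left(-2 + \frac{33 - 17 O}{3 \left(-2 + O\right)}\right)^{2}$)
$\frac{c{\left(s \right)}}{F{\left(-27 \right)}} = \frac{\frac{1}{9} \left(-45 + 23 \cdot 100\right)^{2} \frac{1}{\left(-2 + 100\right)^{2}}}{\left(- \frac{2}{9}\right) \left(-27\right)} = \frac{\frac{1}{9} \left(-45 + 2300\right)^{2} \cdot \frac{1}{9604}}{6} = \frac{1}{9} \cdot 2255^{2} \cdot \frac{1}{9604} \cdot \frac{1}{6} = \frac{1}{9} \cdot 5085025 \cdot \frac{1}{9604} \cdot \frac{1}{6} = \frac{5085025}{86436} \cdot \frac{1}{6} = \frac{5085025}{518616}$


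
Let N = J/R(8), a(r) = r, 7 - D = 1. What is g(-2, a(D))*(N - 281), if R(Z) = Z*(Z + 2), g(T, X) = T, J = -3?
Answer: 22483/40 ≈ 562.08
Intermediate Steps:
D = 6 (D = 7 - 1*1 = 7 - 1 = 6)
R(Z) = Z*(2 + Z)
N = -3/80 (N = -3*1/(8*(2 + 8)) = -3/(8*10) = -3/80 ≈ -0.037500)
g(-2, a(D))*(N - 281) = -2*(-3/80 - 281) = -2*(-22483/80) = 22483/40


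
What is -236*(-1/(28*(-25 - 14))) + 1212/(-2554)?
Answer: -240781/348621 ≈ -0.69067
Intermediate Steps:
-236*(-1/(28*(-25 - 14))) + 1212/(-2554) = -236/((-28*(-39))) + 1212*(-1/2554) = -236/1092 - 606/1277 = -236*1/1092 - 606/1277 = -59/273 - 606/1277 = -240781/348621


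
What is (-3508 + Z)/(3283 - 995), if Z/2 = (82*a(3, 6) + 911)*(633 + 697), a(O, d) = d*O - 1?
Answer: 34817/13 ≈ 2678.2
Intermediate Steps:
a(O, d) = -1 + O*d (a(O, d) = O*d - 1 = -1 + O*d)
Z = 6131300 (Z = 2*((82*(-1 + 3*6) + 911)*(633 + 697)) = 2*((82*(-1 + 18) + 911)*1330) = 2*((82*17 + 911)*1330) = 2*((1394 + 911)*1330) = 2*(2305*1330) = 2*3065650 = 6131300)
(-3508 + Z)/(3283 - 995) = (-3508 + 6131300)/(3283 - 995) = 6127792/2288 = 6127792*(1/2288) = 34817/13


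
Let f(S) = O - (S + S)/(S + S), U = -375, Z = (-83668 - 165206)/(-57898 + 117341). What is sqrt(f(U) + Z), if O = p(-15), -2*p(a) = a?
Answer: sqrt(32694957746)/118886 ≈ 1.5209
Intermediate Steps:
Z = -248874/59443 ≈ -4.1868
p(a) = -a/2
O = 15/2 (O = -1/2*(-15) = 15/2 ≈ 7.5000)
f(S) = 13/2 (f(S) = 15/2 - (S + S)/(S + S) = 15/2 - 2*S/(2*S) = 15/2 - 2*S*1/(2*S) = 15/2 - 1*1 = 15/2 - 1 = 13/2)
sqrt(f(U) + Z) = sqrt(13/2 - 248874/59443) = sqrt(275011/118886) = sqrt(32694957746)/118886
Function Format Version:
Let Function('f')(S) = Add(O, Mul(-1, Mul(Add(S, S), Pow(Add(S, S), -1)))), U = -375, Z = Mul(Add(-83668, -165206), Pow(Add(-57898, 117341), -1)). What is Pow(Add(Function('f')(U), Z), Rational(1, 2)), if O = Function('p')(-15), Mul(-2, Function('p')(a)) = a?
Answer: Mul(Rational(1, 118886), Pow(32694957746, Rational(1, 2))) ≈ 1.5209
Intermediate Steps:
Z = Rational(-248874, 59443) (Z = Mul(-248874, Pow(59443, -1)) = Mul(-248874, Rational(1, 59443)) = Rational(-248874, 59443) ≈ -4.1868)
Function('p')(a) = Mul(Rational(-1, 2), a)
O = Rational(15, 2) (O = Mul(Rational(-1, 2), -15) = Rational(15, 2) ≈ 7.5000)
Function('f')(S) = Rational(13, 2) (Function('f')(S) = Add(Rational(15, 2), Mul(-1, Mul(Add(S, S), Pow(Add(S, S), -1)))) = Add(Rational(15, 2), Mul(-1, Mul(Mul(2, S), Pow(Mul(2, S), -1)))) = Add(Rational(15, 2), Mul(-1, Mul(Mul(2, S), Mul(Rational(1, 2), Pow(S, -1))))) = Add(Rational(15, 2), Mul(-1, 1)) = Add(Rational(15, 2), -1) = Rational(13, 2))
Pow(Add(Function('f')(U), Z), Rational(1, 2)) = Pow(Add(Rational(13, 2), Rational(-248874, 59443)), Rational(1, 2)) = Pow(Rational(275011, 118886), Rational(1, 2)) = Mul(Rational(1, 118886), Pow(32694957746, Rational(1, 2)))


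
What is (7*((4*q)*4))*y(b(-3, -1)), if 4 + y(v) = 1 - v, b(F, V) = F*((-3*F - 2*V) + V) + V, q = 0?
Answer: 0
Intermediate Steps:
b(F, V) = V + F*(-V - 3*F) (b(F, V) = F*(-V - 3*F) + V = V + F*(-V - 3*F))
y(v) = -3 - v (y(v) = -4 + (1 - v) = -3 - v)
(7*((4*q)*4))*y(b(-3, -1)) = (7*((4*0)*4))*(-3 - (-1 - 3*(-3)**2 - 1*(-3)*(-1))) = (7*(0*4))*(-3 - (-1 - 3*9 - 3)) = (7*0)*(-3 - (-1 - 27 - 3)) = 0*(-3 - 1*(-31)) = 0*(-3 + 31) = 0*28 = 0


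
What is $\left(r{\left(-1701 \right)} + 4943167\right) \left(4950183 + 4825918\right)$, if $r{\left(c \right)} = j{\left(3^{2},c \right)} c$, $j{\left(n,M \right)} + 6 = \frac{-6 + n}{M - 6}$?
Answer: $\frac{27553656555452738}{569} \approx 4.8425 \cdot 10^{13}$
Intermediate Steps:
$j{\left(n,M \right)} = -6 + \frac{-6 + n}{-6 + M}$ ($j{\left(n,M \right)} = -6 + \frac{-6 + n}{M - 6} = -6 + \frac{-6 + n}{-6 + M}$)
$r{\left(c \right)} = \frac{c \left(39 - 6 c\right)}{-6 + c}$ ($r{\left(c \right)} = \frac{30 + 3^{2} - 6 c}{-6 + c} c = \frac{30 + 9 - 6 c}{-6 + c} c = \frac{39 - 6 c}{-6 + c} c = \frac{c \left(39 - 6 c\right)}{-6 + c}$)
$\left(r{\left(-1701 \right)} + 4943167\right) \left(4950183 + 4825918\right) = \left(3 \left(-1701\right) \frac{1}{-6 - 1701} \left(13 - -3402\right) + 4943167\right) \left(4950183 + 4825918\right) = \left(3 \left(-1701\right) \frac{1}{-1707} \left(13 + 3402\right) + 4943167\right) 9776101 = \left(3 \left(-1701\right) \left(- \frac{1}{1707}\right) 3415 + 4943167\right) 9776101 = \left(\frac{5808915}{569} + 4943167\right) 9776101 = \frac{2818470938}{569} \cdot 9776101 = \frac{27553656555452738}{569}$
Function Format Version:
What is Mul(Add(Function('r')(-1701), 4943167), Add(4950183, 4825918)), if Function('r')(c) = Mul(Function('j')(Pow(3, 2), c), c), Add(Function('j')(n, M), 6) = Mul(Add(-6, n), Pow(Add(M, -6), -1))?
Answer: Rational(27553656555452738, 569) ≈ 4.8425e+13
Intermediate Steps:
Function('j')(n, M) = Add(-6, Mul(Pow(Add(-6, M), -1), Add(-6, n))) (Function('j')(n, M) = Add(-6, Mul(Add(-6, n), Pow(Add(M, -6), -1))) = Add(-6, Mul(Add(-6, n), Pow(Add(-6, M), -1))) = Add(-6, Mul(Pow(Add(-6, M), -1), Add(-6, n))))
Function('r')(c) = Mul(c, Pow(Add(-6, c), -1), Add(39, Mul(-6, c))) (Function('r')(c) = Mul(Mul(Pow(Add(-6, c), -1), Add(30, Pow(3, 2), Mul(-6, c))), c) = Mul(Mul(Pow(Add(-6, c), -1), Add(30, 9, Mul(-6, c))), c) = Mul(Mul(Pow(Add(-6, c), -1), Add(39, Mul(-6, c))), c) = Mul(c, Pow(Add(-6, c), -1), Add(39, Mul(-6, c))))
Mul(Add(Function('r')(-1701), 4943167), Add(4950183, 4825918)) = Mul(Add(Mul(3, -1701, Pow(Add(-6, -1701), -1), Add(13, Mul(-2, -1701))), 4943167), Add(4950183, 4825918)) = Mul(Add(Mul(3, -1701, Pow(-1707, -1), Add(13, 3402)), 4943167), 9776101) = Mul(Add(Mul(3, -1701, Rational(-1, 1707), 3415), 4943167), 9776101) = Mul(Add(Rational(5808915, 569), 4943167), 9776101) = Mul(Rational(2818470938, 569), 9776101) = Rational(27553656555452738, 569)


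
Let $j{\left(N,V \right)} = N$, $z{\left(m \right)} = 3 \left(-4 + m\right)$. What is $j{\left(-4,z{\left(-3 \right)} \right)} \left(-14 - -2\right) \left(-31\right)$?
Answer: $-1488$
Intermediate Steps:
$z{\left(m \right)} = -12 + 3 m$
$j{\left(-4,z{\left(-3 \right)} \right)} \left(-14 - -2\right) \left(-31\right) = - 4 \left(-14 - -2\right) \left(-31\right) = - 4 \left(-14 + 2\right) \left(-31\right) = \left(-4\right) \left(-12\right) \left(-31\right) = 48 \left(-31\right) = -1488$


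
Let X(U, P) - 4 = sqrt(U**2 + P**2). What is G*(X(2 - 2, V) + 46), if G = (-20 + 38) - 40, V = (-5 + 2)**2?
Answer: -1298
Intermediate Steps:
V = 9 (V = (-3)**2 = 9)
X(U, P) = 4 + sqrt(P**2 + U**2) (X(U, P) = 4 + sqrt(U**2 + P**2) = 4 + sqrt(P**2 + U**2))
G = -22 (G = 18 - 40 = -22)
G*(X(2 - 2, V) + 46) = -22*((4 + sqrt(9**2 + (2 - 2)**2)) + 46) = -22*((4 + sqrt(81 + 0**2)) + 46) = -22*((4 + sqrt(81 + 0)) + 46) = -22*((4 + sqrt(81)) + 46) = -22*((4 + 9) + 46) = -22*(13 + 46) = -22*59 = -1298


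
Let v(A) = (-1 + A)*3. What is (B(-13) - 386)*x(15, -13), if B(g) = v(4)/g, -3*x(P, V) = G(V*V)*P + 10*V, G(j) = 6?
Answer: -201080/39 ≈ -5155.9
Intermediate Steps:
v(A) = -3 + 3*A
x(P, V) = -2*P - 10*V/3 (x(P, V) = -(6*P + 10*V)/3 = -2*P - 10*V/3)
B(g) = 9/g (B(g) = (-3 + 3*4)/g = (-3 + 12)/g = 9/g)
(B(-13) - 386)*x(15, -13) = (9/(-13) - 386)*(-2*15 - 10/3*(-13)) = (9*(-1/13) - 386)*(-30 + 130/3) = (-9/13 - 386)*(40/3) = -5027/13*40/3 = -201080/39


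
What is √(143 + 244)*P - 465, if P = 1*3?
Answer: -465 + 9*√43 ≈ -405.98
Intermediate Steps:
P = 3
√(143 + 244)*P - 465 = √(143 + 244)*3 - 465 = √387*3 - 465 = (3*√43)*3 - 465 = 9*√43 - 465 = -465 + 9*√43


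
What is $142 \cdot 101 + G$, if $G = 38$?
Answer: $14380$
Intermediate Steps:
$142 \cdot 101 + G = 142 \cdot 101 + 38 = 14342 + 38 = 14380$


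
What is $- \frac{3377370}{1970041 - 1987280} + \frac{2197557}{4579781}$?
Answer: $\frac{15505498641093}{78950844659} \approx 196.39$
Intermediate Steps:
$- \frac{3377370}{1970041 - 1987280} + \frac{2197557}{4579781} = - \frac{3377370}{1970041 - 1987280} + 2197557 \cdot \frac{1}{4579781} = - \frac{3377370}{-17239} + \frac{2197557}{4579781} = \left(-3377370\right) \left(- \frac{1}{17239}\right) + \frac{2197557}{4579781} = \frac{3377370}{17239} + \frac{2197557}{4579781} = \frac{15505498641093}{78950844659}$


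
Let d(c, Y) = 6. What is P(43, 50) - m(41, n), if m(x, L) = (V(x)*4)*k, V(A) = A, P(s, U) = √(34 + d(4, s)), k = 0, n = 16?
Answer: 2*√10 ≈ 6.3246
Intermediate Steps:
P(s, U) = 2*√10 (P(s, U) = √(34 + 6) = √40 = 2*√10)
m(x, L) = 0 (m(x, L) = (x*4)*0 = (4*x)*0 = 0)
P(43, 50) - m(41, n) = 2*√10 - 1*0 = 2*√10 + 0 = 2*√10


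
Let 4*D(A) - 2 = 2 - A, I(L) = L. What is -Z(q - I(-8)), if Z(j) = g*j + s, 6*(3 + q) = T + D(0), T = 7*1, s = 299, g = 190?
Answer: -4507/3 ≈ -1502.3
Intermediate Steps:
D(A) = 1 - A/4 (D(A) = ½ + (2 - A)/4 = ½ + (½ - A/4) = 1 - A/4)
T = 7
q = -5/3 (q = -3 + (7 + (1 - ¼*0))/6 = -3 + (7 + (1 + 0))/6 = -3 + (7 + 1)/6 = -3 + (⅙)*8 = -3 + 4/3 = -5/3 ≈ -1.6667)
Z(j) = 299 + 190*j (Z(j) = 190*j + 299 = 299 + 190*j)
-Z(q - I(-8)) = -(299 + 190*(-5/3 - 1*(-8))) = -(299 + 190*(-5/3 + 8)) = -(299 + 190*(19/3)) = -(299 + 3610/3) = -1*4507/3 = -4507/3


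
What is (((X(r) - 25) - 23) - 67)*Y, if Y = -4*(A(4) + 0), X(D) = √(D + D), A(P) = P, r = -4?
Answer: 1840 - 32*I*√2 ≈ 1840.0 - 45.255*I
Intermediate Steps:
X(D) = √2*√D (X(D) = √(2*D) = √2*√D)
Y = -16 (Y = -4*(4 + 0) = -4*4 = -16)
(((X(r) - 25) - 23) - 67)*Y = (((√2*√(-4) - 25) - 23) - 67)*(-16) = (((√2*(2*I) - 25) - 23) - 67)*(-16) = (((2*I*√2 - 25) - 23) - 67)*(-16) = (((-25 + 2*I*√2) - 23) - 67)*(-16) = ((-48 + 2*I*√2) - 67)*(-16) = (-115 + 2*I*√2)*(-16) = 1840 - 32*I*√2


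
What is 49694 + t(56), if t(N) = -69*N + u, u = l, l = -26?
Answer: 45804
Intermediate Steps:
u = -26
t(N) = -26 - 69*N (t(N) = -69*N - 26 = -26 - 69*N)
49694 + t(56) = 49694 + (-26 - 69*56) = 49694 + (-26 - 3864) = 49694 - 3890 = 45804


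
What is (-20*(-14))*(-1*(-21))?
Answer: 5880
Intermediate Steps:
(-20*(-14))*(-1*(-21)) = 280*21 = 5880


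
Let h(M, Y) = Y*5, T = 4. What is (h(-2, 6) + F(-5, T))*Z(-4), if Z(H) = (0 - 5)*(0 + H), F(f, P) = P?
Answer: 680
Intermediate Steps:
h(M, Y) = 5*Y
Z(H) = -5*H
(h(-2, 6) + F(-5, T))*Z(-4) = (5*6 + 4)*(-5*(-4)) = (30 + 4)*20 = 34*20 = 680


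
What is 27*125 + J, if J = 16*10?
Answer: 3535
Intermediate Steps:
J = 160
27*125 + J = 27*125 + 160 = 3375 + 160 = 3535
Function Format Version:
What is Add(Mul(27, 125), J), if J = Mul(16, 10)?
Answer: 3535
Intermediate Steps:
J = 160
Add(Mul(27, 125), J) = Add(Mul(27, 125), 160) = Add(3375, 160) = 3535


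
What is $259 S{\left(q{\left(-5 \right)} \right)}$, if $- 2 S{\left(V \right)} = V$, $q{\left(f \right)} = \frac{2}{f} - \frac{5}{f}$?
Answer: $- \frac{777}{10} \approx -77.7$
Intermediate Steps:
$q{\left(f \right)} = - \frac{3}{f}$
$S{\left(V \right)} = - \frac{V}{2}$
$259 S{\left(q{\left(-5 \right)} \right)} = 259 \left(- \frac{\left(-3\right) \frac{1}{-5}}{2}\right) = 259 \left(- \frac{\left(-3\right) \left(- \frac{1}{5}\right)}{2}\right) = 259 \left(\left(- \frac{1}{2}\right) \frac{3}{5}\right) = 259 \left(- \frac{3}{10}\right) = - \frac{777}{10}$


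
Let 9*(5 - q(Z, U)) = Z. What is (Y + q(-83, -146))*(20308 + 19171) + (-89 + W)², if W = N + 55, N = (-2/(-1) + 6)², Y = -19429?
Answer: -6898276007/9 ≈ -7.6648e+8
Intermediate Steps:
q(Z, U) = 5 - Z/9
N = 64 (N = (-2*(-1) + 6)² = (2 + 6)² = 8² = 64)
W = 119 (W = 64 + 55 = 119)
(Y + q(-83, -146))*(20308 + 19171) + (-89 + W)² = (-19429 + (5 - ⅑*(-83)))*(20308 + 19171) + (-89 + 119)² = (-19429 + (5 + 83/9))*39479 + 30² = (-19429 + 128/9)*39479 + 900 = -174733/9*39479 + 900 = -6898284107/9 + 900 = -6898276007/9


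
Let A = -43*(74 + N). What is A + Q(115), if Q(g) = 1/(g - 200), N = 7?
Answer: -296056/85 ≈ -3483.0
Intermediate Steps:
Q(g) = 1/(-200 + g)
A = -3483 (A = -43*(74 + 7) = -43*81 = -3483)
A + Q(115) = -3483 + 1/(-200 + 115) = -3483 + 1/(-85) = -3483 - 1/85 = -296056/85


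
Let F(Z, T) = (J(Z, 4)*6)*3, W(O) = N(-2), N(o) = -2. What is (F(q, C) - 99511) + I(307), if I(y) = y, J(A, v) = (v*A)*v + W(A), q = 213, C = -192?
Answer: -37896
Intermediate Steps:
W(O) = -2
J(A, v) = -2 + A*v² (J(A, v) = (v*A)*v - 2 = (A*v)*v - 2 = A*v² - 2 = -2 + A*v²)
F(Z, T) = -36 + 288*Z (F(Z, T) = ((-2 + Z*4²)*6)*3 = ((-2 + Z*16)*6)*3 = ((-2 + 16*Z)*6)*3 = (-12 + 96*Z)*3 = -36 + 288*Z)
(F(q, C) - 99511) + I(307) = ((-36 + 288*213) - 99511) + 307 = ((-36 + 61344) - 99511) + 307 = (61308 - 99511) + 307 = -38203 + 307 = -37896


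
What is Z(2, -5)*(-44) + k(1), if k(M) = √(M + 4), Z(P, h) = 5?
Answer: -220 + √5 ≈ -217.76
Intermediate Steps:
k(M) = √(4 + M)
Z(2, -5)*(-44) + k(1) = 5*(-44) + √(4 + 1) = -220 + √5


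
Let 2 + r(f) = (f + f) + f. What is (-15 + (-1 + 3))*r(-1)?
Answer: 65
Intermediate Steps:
r(f) = -2 + 3*f (r(f) = -2 + ((f + f) + f) = -2 + (2*f + f) = -2 + 3*f)
(-15 + (-1 + 3))*r(-1) = (-15 + (-1 + 3))*(-2 + 3*(-1)) = (-15 + 2)*(-2 - 3) = -13*(-5) = 65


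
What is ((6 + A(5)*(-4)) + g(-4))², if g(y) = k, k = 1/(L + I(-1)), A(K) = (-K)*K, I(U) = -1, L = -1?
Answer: 44521/4 ≈ 11130.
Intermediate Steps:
A(K) = -K²
k = -½ (k = 1/(-1 - 1) = 1/(-2) = -½ ≈ -0.50000)
g(y) = -½
((6 + A(5)*(-4)) + g(-4))² = ((6 - 1*5²*(-4)) - ½)² = ((6 - 1*25*(-4)) - ½)² = ((6 - 25*(-4)) - ½)² = ((6 + 100) - ½)² = (106 - ½)² = (211/2)² = 44521/4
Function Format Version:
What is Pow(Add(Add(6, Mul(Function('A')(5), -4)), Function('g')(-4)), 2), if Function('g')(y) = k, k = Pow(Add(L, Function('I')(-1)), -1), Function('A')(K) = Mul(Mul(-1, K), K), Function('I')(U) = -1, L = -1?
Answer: Rational(44521, 4) ≈ 11130.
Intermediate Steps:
Function('A')(K) = Mul(-1, Pow(K, 2))
k = Rational(-1, 2) (k = Pow(Add(-1, -1), -1) = Pow(-2, -1) = Rational(-1, 2) ≈ -0.50000)
Function('g')(y) = Rational(-1, 2)
Pow(Add(Add(6, Mul(Function('A')(5), -4)), Function('g')(-4)), 2) = Pow(Add(Add(6, Mul(Mul(-1, Pow(5, 2)), -4)), Rational(-1, 2)), 2) = Pow(Add(Add(6, Mul(Mul(-1, 25), -4)), Rational(-1, 2)), 2) = Pow(Add(Add(6, Mul(-25, -4)), Rational(-1, 2)), 2) = Pow(Add(Add(6, 100), Rational(-1, 2)), 2) = Pow(Add(106, Rational(-1, 2)), 2) = Pow(Rational(211, 2), 2) = Rational(44521, 4)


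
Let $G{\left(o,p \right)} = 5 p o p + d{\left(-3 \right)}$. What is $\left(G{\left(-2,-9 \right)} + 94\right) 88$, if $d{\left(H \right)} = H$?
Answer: $-63272$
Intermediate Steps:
$G{\left(o,p \right)} = -3 + 5 o p^{2}$ ($G{\left(o,p \right)} = 5 p o p - 3 = 5 o p p - 3 = 5 o p^{2} - 3 = -3 + 5 o p^{2}$)
$\left(G{\left(-2,-9 \right)} + 94\right) 88 = \left(\left(-3 + 5 \left(-2\right) \left(-9\right)^{2}\right) + 94\right) 88 = \left(\left(-3 + 5 \left(-2\right) 81\right) + 94\right) 88 = \left(\left(-3 - 810\right) + 94\right) 88 = \left(-813 + 94\right) 88 = \left(-719\right) 88 = -63272$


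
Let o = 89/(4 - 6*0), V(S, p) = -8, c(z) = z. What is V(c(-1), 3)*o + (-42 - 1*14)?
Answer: -234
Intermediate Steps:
o = 89/4 (o = 89/(4 + 0) = 89/4 ≈ 22.250)
V(c(-1), 3)*o + (-42 - 1*14) = -8*89/4 + (-42 - 1*14) = -178 + (-42 - 14) = -178 - 56 = -234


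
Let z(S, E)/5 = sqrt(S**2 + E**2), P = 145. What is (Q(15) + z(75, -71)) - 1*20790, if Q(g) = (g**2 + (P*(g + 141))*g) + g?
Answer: 318750 + 5*sqrt(10666) ≈ 3.1927e+5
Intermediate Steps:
Q(g) = g + g**2 + g*(20445 + 145*g) (Q(g) = (g**2 + (145*(g + 141))*g) + g = (g**2 + (145*(141 + g))*g) + g = (g**2 + (20445 + 145*g)*g) + g = (g**2 + g*(20445 + 145*g)) + g = g + g**2 + g*(20445 + 145*g))
z(S, E) = 5*sqrt(E**2 + S**2) (z(S, E) = 5*sqrt(S**2 + E**2) = 5*sqrt(E**2 + S**2))
(Q(15) + z(75, -71)) - 1*20790 = (2*15*(10223 + 73*15) + 5*sqrt((-71)**2 + 75**2)) - 1*20790 = (2*15*(10223 + 1095) + 5*sqrt(5041 + 5625)) - 20790 = (2*15*11318 + 5*sqrt(10666)) - 20790 = (339540 + 5*sqrt(10666)) - 20790 = 318750 + 5*sqrt(10666)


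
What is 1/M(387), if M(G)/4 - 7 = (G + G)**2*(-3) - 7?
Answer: -1/7188912 ≈ -1.3910e-7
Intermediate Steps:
M(G) = -48*G**2 (M(G) = 28 + 4*((G + G)**2*(-3) - 7) = 28 + 4*((2*G)**2*(-3) - 7) = 28 + 4*((4*G**2)*(-3) - 7) = 28 + 4*(-12*G**2 - 7) = 28 + 4*(-7 - 12*G**2) = 28 + (-28 - 48*G**2) = -48*G**2)
1/M(387) = 1/(-48*387**2) = 1/(-48*149769) = 1/(-7188912) = -1/7188912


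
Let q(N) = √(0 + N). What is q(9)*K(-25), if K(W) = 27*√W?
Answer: 405*I ≈ 405.0*I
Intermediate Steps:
q(N) = √N
q(9)*K(-25) = √9*(27*√(-25)) = 3*(27*(5*I)) = 3*(135*I) = 405*I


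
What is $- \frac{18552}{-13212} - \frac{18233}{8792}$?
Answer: $- \frac{6482101}{9679992} \approx -0.66964$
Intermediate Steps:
$- \frac{18552}{-13212} - \frac{18233}{8792} = \left(-18552\right) \left(- \frac{1}{13212}\right) - \frac{18233}{8792} = \frac{1546}{1101} - \frac{18233}{8792} = - \frac{6482101}{9679992}$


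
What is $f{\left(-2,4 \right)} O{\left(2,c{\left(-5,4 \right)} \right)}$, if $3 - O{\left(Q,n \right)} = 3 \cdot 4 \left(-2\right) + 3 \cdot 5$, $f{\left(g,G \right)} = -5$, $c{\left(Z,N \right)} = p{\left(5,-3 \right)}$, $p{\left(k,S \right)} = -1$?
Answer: $-60$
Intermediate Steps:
$c{\left(Z,N \right)} = -1$
$O{\left(Q,n \right)} = 12$ ($O{\left(Q,n \right)} = 3 - \left(3 \cdot 4 \left(-2\right) + 3 \cdot 5\right) = 3 - \left(12 \left(-2\right) + 15\right) = 3 - \left(-24 + 15\right) = 3 - -9 = 3 + 9 = 12$)
$f{\left(-2,4 \right)} O{\left(2,c{\left(-5,4 \right)} \right)} = \left(-5\right) 12 = -60$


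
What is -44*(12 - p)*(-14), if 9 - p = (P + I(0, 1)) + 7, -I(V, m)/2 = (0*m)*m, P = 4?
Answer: 8624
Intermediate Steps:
I(V, m) = 0 (I(V, m) = -2*0*m*m = -0*m = -2*0 = 0)
p = -2 (p = 9 - ((4 + 0) + 7) = 9 - (4 + 7) = 9 - 1*11 = 9 - 11 = -2)
-44*(12 - p)*(-14) = -44*(12 - 1*(-2))*(-14) = -44*(12 + 2)*(-14) = -44*14*(-14) = -616*(-14) = 8624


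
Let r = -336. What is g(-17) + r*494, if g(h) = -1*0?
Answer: -165984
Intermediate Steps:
g(h) = 0
g(-17) + r*494 = 0 - 336*494 = 0 - 165984 = -165984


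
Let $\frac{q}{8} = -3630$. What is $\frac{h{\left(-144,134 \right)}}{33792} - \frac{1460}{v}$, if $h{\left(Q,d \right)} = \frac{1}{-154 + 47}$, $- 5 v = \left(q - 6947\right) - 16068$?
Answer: $- \frac{5278996651}{37643510784} \approx -0.14024$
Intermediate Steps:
$q = -29040$ ($q = 8 \left(-3630\right) = -29040$)
$v = 10411$ ($v = - \frac{\left(-29040 - 6947\right) - 16068}{5} = - \frac{-35987 - 16068}{5} = \left(- \frac{1}{5}\right) \left(-52055\right) = 10411$)
$h{\left(Q,d \right)} = - \frac{1}{107}$ ($h{\left(Q,d \right)} = \frac{1}{-107} = - \frac{1}{107}$)
$\frac{h{\left(-144,134 \right)}}{33792} - \frac{1460}{v} = - \frac{1}{107 \cdot 33792} - \frac{1460}{10411} = \left(- \frac{1}{107}\right) \frac{1}{33792} - \frac{1460}{10411} = - \frac{1}{3615744} - \frac{1460}{10411} = - \frac{5278996651}{37643510784}$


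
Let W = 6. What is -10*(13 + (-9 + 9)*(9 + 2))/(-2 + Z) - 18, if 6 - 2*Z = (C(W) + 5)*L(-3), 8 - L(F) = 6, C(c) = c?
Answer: -5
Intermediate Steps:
L(F) = 2 (L(F) = 8 - 1*6 = 8 - 6 = 2)
Z = -8 (Z = 3 - (6 + 5)*2/2 = 3 - 11*2/2 = 3 - 1/2*22 = 3 - 11 = -8)
-10*(13 + (-9 + 9)*(9 + 2))/(-2 + Z) - 18 = -10*(13 + (-9 + 9)*(9 + 2))/(-2 - 8) - 18 = -10*(13 + 0*11)/(-10) - 18 = -10*(13 + 0)*(-1)/10 - 18 = -130*(-1)/10 - 18 = -10*(-13/10) - 18 = 13 - 18 = -5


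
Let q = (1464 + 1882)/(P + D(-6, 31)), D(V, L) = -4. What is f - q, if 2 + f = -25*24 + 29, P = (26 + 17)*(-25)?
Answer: -614921/1079 ≈ -569.90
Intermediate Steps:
P = -1075 (P = 43*(-25) = -1075)
f = -573 (f = -2 + (-25*24 + 29) = -2 + (-600 + 29) = -2 - 571 = -573)
q = -3346/1079 (q = (1464 + 1882)/(-1075 - 4) = 3346/(-1079) = 3346*(-1/1079) = -3346/1079 ≈ -3.1010)
f - q = -573 - 1*(-3346/1079) = -573 + 3346/1079 = -614921/1079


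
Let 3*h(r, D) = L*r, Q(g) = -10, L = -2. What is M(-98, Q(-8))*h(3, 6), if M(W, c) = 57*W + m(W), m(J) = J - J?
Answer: 11172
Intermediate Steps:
m(J) = 0
h(r, D) = -2*r/3 (h(r, D) = (-2*r)/3 = -2*r/3)
M(W, c) = 57*W (M(W, c) = 57*W + 0 = 57*W)
M(-98, Q(-8))*h(3, 6) = (57*(-98))*(-⅔*3) = -5586*(-2) = 11172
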